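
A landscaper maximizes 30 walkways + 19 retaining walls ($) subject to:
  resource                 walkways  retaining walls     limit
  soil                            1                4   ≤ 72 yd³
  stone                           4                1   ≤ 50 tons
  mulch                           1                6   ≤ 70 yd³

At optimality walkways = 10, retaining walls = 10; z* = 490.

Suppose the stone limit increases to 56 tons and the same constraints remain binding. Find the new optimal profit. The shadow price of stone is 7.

532

Δb = 6, so new z* = 490 + (7)·(6) = 490 + 42 = 532.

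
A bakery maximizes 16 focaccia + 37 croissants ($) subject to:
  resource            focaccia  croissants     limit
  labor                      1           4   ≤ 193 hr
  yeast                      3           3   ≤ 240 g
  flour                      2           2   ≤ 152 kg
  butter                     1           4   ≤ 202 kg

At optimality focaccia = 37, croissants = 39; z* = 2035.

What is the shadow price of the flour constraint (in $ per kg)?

4.5

Binding: labor and flour. Non-binding: yeast (12 unused), butter (9 unused).
Slack constraints have shadow price 0 (complementary slackness).
Dual feasibility on the basic columns requires 1·y_labor + 2·y_flour = 16, 4·y_labor + 2·y_flour = 37.
This yields shadow prices y_labor = 7, y_flour = 4.5.
Shadow price of flour = 4.5.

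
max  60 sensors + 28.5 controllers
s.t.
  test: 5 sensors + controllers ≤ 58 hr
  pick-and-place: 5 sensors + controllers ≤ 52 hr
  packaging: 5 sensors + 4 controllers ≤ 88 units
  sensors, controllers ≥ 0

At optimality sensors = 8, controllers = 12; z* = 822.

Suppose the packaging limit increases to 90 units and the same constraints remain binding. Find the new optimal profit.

Binding: pick-and-place and packaging. Non-binding: test (6 unused).
By complementary slackness, y = 0 for the non-binding constraint.
The binding rows give the dual system: 5·y_pick-and-place + 5·y_packaging = 60 and 1·y_pick-and-place + 4·y_packaging = 28.5.
→ y_pick-and-place = 6.5 and y_packaging = 5.5.
Δz = y_packaging·Δb = 5.5 × (2) = 11, so new z* = 822 + 11 = 833.

833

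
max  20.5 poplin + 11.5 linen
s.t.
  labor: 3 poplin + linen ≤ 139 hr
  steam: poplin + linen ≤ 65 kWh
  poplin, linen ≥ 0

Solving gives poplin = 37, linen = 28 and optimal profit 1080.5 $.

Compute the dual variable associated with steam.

7

Both labor and steam are binding at x*.
The binding rows give the dual system: 3·y_labor + 1·y_steam = 20.5 and 1·y_labor + 1·y_steam = 11.5.
This yields shadow prices y_labor = 4.5, y_steam = 7.
Shadow price of steam = 7.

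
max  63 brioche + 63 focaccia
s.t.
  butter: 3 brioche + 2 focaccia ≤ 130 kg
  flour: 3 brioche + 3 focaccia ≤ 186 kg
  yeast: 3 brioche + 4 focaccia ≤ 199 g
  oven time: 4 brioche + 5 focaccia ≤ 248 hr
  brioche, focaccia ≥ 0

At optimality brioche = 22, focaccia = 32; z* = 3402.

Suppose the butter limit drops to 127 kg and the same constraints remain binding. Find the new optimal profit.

3375

At the optimum: butter uses 130 of 130 (binding); flour uses 162 of 186 (slack = 24); yeast uses 194 of 199 (slack = 5); oven time uses 248 of 248 (binding).
By complementary slackness, y = 0 for the non-binding constraints.
The binding rows give the dual system: 3·y_butter + 4·y_oven time = 63 and 2·y_butter + 5·y_oven time = 63.
This yields shadow prices y_butter = 9, y_oven time = 9.
Δz = y_butter·Δb = 9 × (-3) = -27, so new z* = 3402 − 27 = 3375.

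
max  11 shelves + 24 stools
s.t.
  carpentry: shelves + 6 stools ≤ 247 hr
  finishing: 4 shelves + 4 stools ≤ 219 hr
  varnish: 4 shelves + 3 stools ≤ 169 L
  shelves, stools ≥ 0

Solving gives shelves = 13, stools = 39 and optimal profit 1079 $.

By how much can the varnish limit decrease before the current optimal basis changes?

45.5

Binding constraints: carpentry, varnish. The basis is B = [[1,6],[4,3]] with det -21.
Per unit decrease in varnish, x* moves by d = (-0.2857, 0.0476).
The basis stays optimal until shelves reaches 0; allowable decrease = 45.5 L.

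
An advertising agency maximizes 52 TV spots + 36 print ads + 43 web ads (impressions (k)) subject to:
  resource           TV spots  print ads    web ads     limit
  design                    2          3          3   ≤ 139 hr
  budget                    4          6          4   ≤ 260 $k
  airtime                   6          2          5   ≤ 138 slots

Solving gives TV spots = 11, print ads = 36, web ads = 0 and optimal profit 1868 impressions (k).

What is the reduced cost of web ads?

-3

At the optimum: design uses 130 of 139 (slack = 9); budget uses 260 of 260 (binding); airtime uses 138 of 138 (binding).
By complementary slackness, y = 0 for the non-binding constraint.
Dual feasibility on the basic columns requires 4·y_budget + 6·y_airtime = 52, 6·y_budget + 2·y_airtime = 36.
This yields shadow prices y_budget = 4, y_airtime = 6.
Reduced cost of web ads: c₃ − yᵀa₃ = 43 − (4·4 + 6·5) = 43 − 46 = -3.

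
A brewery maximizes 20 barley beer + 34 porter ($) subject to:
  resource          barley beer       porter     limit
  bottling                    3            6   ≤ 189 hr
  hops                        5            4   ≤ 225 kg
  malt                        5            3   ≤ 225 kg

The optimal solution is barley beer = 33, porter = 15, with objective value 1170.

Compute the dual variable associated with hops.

Check each constraint at x*: bottling 189/189 (tight); hops 225/225 (tight); malt 210/225 (slack 15).
Since malt is not tight, its dual is 0.
The binding rows give the dual system: 3·y_bottling + 5·y_hops = 20 and 6·y_bottling + 4·y_hops = 34.
→ y_bottling = 5 and y_hops = 1.
Shadow price of hops = 1.

1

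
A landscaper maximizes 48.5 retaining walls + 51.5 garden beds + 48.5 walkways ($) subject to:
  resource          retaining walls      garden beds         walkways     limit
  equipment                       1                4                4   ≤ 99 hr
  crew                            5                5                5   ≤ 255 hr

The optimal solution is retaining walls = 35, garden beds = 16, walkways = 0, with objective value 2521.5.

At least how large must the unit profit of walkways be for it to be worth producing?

51.5

Both equipment and crew are binding at x*.
Dual feasibility on the basic columns requires 1·y_equipment + 5·y_crew = 48.5, 4·y_equipment + 5·y_crew = 51.5.
Solving: y_equipment = 1, y_crew = 9.5.
walkways enters the basis when its profit ≥ yᵀa₃ = 1·4 + 9.5·5 = 51.5.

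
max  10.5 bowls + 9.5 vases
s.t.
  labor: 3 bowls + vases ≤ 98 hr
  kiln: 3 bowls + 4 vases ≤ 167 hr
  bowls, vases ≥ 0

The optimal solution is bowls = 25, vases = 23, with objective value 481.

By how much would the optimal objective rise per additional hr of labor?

At the optimum: labor uses 98 of 98 (binding); kiln uses 167 of 167 (binding).
Dual feasibility on the basic columns requires 3·y_labor + 3·y_kiln = 10.5, 1·y_labor + 4·y_kiln = 9.5.
→ y_labor = 1.5 and y_kiln = 2.
Shadow price of labor = 1.5.

1.5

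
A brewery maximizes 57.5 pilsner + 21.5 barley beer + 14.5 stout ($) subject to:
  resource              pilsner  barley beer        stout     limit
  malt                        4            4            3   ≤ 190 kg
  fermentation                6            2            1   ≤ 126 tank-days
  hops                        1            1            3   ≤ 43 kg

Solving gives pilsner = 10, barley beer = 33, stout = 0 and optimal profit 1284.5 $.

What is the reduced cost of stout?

-5

Binding: fermentation and hops. Non-binding: malt (18 unused).
Since malt is not tight, its dual is 0.
Dual feasibility on the basic columns requires 6·y_fermentation + 1·y_hops = 57.5, 2·y_fermentation + 1·y_hops = 21.5.
Solving: y_fermentation = 9, y_hops = 3.5.
Reduced cost of stout: c₃ − yᵀa₃ = 14.5 − (9·1 + 3.5·3) = 14.5 − 19.5 = -5.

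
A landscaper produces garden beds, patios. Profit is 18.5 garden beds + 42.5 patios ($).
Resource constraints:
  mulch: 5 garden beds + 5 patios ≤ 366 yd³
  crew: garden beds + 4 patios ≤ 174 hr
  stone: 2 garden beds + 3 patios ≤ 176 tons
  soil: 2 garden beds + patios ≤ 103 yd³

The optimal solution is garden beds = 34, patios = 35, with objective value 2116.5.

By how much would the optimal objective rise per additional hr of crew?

At the optimum: mulch uses 345 of 366 (slack = 21); crew uses 174 of 174 (binding); stone uses 173 of 176 (slack = 3); soil uses 103 of 103 (binding).
Since mulch, stone are not tight, their duals are 0.
Dual feasibility on the basic columns requires 1·y_crew + 2·y_soil = 18.5, 4·y_crew + 1·y_soil = 42.5.
This yields shadow prices y_crew = 9.5, y_soil = 4.5.
Shadow price of crew = 9.5.

9.5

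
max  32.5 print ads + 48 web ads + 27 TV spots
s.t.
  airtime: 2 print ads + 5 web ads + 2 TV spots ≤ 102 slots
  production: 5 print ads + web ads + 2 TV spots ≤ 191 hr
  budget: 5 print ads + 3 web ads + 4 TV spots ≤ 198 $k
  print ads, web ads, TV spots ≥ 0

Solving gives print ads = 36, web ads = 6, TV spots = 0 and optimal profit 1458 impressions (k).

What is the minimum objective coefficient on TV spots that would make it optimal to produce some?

29

At the optimum: airtime uses 102 of 102 (binding); production uses 186 of 191 (slack = 5); budget uses 198 of 198 (binding).
Slack constraints have shadow price 0 (complementary slackness).
Dual feasibility on the basic columns requires 2·y_airtime + 5·y_budget = 32.5, 5·y_airtime + 3·y_budget = 48.
Solving: y_airtime = 7.5, y_budget = 3.5.
TV spots enters the basis when its profit ≥ yᵀa₃ = 7.5·2 + 3.5·4 = 29.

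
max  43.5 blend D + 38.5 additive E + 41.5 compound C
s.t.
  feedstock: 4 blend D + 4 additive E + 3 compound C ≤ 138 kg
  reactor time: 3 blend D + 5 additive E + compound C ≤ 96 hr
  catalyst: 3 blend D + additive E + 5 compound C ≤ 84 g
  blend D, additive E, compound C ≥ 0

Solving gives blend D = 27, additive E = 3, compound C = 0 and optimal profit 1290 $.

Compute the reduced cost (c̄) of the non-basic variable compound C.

Check each constraint at x*: feedstock 120/138 (slack 18); reactor time 96/96 (tight); catalyst 84/84 (tight).
By complementary slackness, y = 0 for the non-binding constraint.
From A_Bᵀ y = c: 3·y_reactor time + 3·y_catalyst = 43.5; 5·y_reactor time + 1·y_catalyst = 38.5.
This yields shadow prices y_reactor time = 6, y_catalyst = 8.5.
Reduced cost of compound C: c₃ − yᵀa₃ = 41.5 − (6·1 + 8.5·5) = 41.5 − 48.5 = -7.

-7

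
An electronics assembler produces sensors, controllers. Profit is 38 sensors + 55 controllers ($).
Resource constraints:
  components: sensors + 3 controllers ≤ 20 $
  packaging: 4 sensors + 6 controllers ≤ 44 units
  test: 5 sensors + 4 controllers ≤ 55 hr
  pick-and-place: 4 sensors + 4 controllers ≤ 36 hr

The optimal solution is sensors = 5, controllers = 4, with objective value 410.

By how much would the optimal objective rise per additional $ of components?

At the optimum: components uses 17 of 20 (slack = 3); packaging uses 44 of 44 (binding); test uses 41 of 55 (slack = 14); pick-and-place uses 36 of 36 (binding).
Since components, test are not tight, their duals are 0.
Dual feasibility on the basic columns requires 4·y_packaging + 4·y_pick-and-place = 38, 6·y_packaging + 4·y_pick-and-place = 55.
→ y_packaging = 8.5 and y_pick-and-place = 1.
Shadow price of components = 0.

0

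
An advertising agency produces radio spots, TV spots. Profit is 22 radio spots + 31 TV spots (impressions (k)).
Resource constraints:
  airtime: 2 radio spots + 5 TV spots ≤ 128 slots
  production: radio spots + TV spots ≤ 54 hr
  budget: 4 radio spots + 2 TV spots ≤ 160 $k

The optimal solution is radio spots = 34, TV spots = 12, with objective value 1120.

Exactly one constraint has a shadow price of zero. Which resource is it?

production

airtime: 128/128 (binding)
production: 46/54 (slack 8)
budget: 160/160 (binding)
By complementary slackness, a constraint with positive slack has shadow price 0 → production.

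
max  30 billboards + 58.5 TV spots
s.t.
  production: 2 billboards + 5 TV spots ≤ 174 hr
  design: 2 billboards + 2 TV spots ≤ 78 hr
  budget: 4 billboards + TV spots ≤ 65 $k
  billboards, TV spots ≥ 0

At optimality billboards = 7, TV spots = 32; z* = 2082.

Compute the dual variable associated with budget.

Binding: production and design. Non-binding: budget (5 unused).
By complementary slackness, y = 0 for the non-binding constraint.
The binding rows give the dual system: 2·y_production + 2·y_design = 30 and 5·y_production + 2·y_design = 58.5.
→ y_production = 9.5 and y_design = 5.5.
Shadow price of budget = 0.

0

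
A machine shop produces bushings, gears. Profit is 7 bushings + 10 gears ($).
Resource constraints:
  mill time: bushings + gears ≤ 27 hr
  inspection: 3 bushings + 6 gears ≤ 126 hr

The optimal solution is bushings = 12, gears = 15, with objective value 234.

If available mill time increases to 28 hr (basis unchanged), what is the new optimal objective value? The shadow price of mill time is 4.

238

Δb = 1, so new z* = 234 + (4)·(1) = 234 + 4 = 238.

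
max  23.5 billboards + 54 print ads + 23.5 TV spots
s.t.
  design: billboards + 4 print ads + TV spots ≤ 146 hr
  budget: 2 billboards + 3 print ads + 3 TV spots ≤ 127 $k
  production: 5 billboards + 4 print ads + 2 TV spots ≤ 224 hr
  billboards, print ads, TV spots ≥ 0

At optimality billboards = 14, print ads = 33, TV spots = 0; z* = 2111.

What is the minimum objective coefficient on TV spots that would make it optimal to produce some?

31.5

Check each constraint at x*: design 146/146 (tight); budget 127/127 (tight); production 202/224 (slack 22).
Slack constraints have shadow price 0 (complementary slackness).
The binding rows give the dual system: 1·y_design + 2·y_budget = 23.5 and 4·y_design + 3·y_budget = 54.
→ y_design = 7.5 and y_budget = 8.
TV spots enters the basis when its profit ≥ yᵀa₃ = 7.5·1 + 8·3 = 31.5.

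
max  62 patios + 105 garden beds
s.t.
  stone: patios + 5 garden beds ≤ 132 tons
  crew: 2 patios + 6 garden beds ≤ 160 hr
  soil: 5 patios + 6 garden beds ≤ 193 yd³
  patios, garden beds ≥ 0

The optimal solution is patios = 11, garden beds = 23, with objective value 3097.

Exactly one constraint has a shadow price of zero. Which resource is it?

stone: 126/132 (slack 6)
crew: 160/160 (binding)
soil: 193/193 (binding)
By complementary slackness, a constraint with positive slack has shadow price 0 → stone.

stone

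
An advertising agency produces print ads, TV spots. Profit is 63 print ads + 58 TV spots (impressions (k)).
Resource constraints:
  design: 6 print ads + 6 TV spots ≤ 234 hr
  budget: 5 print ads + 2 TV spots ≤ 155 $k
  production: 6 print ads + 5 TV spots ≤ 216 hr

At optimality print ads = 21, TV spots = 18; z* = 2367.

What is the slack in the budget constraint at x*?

budget used = 5·21 + 2·18 = 141; slack = 155 − 141 = 14.

14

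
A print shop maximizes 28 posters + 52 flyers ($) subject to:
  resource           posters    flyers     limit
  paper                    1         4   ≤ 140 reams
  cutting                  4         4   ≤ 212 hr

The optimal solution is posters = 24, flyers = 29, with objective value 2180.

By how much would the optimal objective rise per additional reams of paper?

Check each constraint at x*: paper 140/140 (tight); cutting 212/212 (tight).
The binding rows give the dual system: 1·y_paper + 4·y_cutting = 28 and 4·y_paper + 4·y_cutting = 52.
→ y_paper = 8 and y_cutting = 5.
Shadow price of paper = 8.

8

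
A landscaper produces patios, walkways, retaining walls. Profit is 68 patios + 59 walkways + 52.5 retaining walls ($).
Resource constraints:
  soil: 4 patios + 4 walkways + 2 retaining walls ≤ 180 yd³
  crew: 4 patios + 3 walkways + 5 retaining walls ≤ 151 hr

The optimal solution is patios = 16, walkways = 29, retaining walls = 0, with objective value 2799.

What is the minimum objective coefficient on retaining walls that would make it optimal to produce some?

61

Check each constraint at x*: soil 180/180 (tight); crew 151/151 (tight).
The binding rows give the dual system: 4·y_soil + 4·y_crew = 68 and 4·y_soil + 3·y_crew = 59.
→ y_soil = 8 and y_crew = 9.
retaining walls enters the basis when its profit ≥ yᵀa₃ = 8·2 + 9·5 = 61.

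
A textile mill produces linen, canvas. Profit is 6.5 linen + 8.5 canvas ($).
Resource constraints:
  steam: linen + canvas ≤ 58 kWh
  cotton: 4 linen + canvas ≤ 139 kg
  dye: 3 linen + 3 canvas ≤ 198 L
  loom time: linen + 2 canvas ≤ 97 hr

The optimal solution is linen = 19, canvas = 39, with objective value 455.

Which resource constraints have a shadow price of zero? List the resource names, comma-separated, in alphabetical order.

steam: 58/58 (binding)
cotton: 115/139 (slack 24)
dye: 174/198 (slack 24)
loom time: 97/97 (binding)
By complementary slackness, a constraint with positive slack has shadow price 0 → cotton, dye.

cotton, dye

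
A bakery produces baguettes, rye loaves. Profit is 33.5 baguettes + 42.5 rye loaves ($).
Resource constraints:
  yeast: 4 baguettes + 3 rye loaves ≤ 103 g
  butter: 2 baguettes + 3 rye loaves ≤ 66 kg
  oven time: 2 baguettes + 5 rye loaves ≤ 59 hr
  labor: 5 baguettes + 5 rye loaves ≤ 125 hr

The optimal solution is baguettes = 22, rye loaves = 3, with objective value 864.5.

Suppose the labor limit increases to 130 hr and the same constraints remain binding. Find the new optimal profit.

Check each constraint at x*: yeast 97/103 (slack 6); butter 53/66 (slack 13); oven time 59/59 (tight); labor 125/125 (tight).
By complementary slackness, y = 0 for the non-binding constraints.
The binding rows give the dual system: 2·y_oven time + 5·y_labor = 33.5 and 5·y_oven time + 5·y_labor = 42.5.
→ y_oven time = 3 and y_labor = 5.5.
Δz = y_labor·Δb = 5.5 × (5) = 27.5, so new z* = 864.5 + 27.5 = 892.

892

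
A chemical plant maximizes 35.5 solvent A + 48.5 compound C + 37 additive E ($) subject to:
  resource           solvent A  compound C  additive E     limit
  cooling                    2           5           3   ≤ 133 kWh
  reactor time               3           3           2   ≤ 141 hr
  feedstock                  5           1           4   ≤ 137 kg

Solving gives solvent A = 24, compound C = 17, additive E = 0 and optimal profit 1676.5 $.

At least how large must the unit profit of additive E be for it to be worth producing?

At the optimum: cooling uses 133 of 133 (binding); reactor time uses 123 of 141 (slack = 18); feedstock uses 137 of 137 (binding).
Since reactor time is not tight, its dual is 0.
From A_Bᵀ y = c: 2·y_cooling + 5·y_feedstock = 35.5; 5·y_cooling + 1·y_feedstock = 48.5.
Solving: y_cooling = 9, y_feedstock = 3.5.
additive E enters the basis when its profit ≥ yᵀa₃ = 9·3 + 3.5·4 = 41.

41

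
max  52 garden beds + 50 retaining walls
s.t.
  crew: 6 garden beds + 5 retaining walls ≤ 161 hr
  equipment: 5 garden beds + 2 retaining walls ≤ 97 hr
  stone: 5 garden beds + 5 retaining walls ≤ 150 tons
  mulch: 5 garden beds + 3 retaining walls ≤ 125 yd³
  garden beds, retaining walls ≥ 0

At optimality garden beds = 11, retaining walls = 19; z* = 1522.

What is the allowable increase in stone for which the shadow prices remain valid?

Binding constraints: crew, stone. The basis is B = [[6,5],[5,5]] with det 5.
Per unit increase in stone, x* moves by d = (-1, 1.2).
The basis stays optimal until garden beds reaches 0; allowable increase = 11 tons.

11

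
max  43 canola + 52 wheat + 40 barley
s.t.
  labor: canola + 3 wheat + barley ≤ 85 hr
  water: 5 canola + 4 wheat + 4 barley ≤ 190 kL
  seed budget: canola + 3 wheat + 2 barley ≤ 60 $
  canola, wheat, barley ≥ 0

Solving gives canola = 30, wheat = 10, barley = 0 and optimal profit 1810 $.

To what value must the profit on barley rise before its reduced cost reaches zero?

At the optimum: labor uses 60 of 85 (slack = 25); water uses 190 of 190 (binding); seed budget uses 60 of 60 (binding).
Since labor is not tight, its dual is 0.
From A_Bᵀ y = c: 5·y_water + 1·y_seed budget = 43; 4·y_water + 3·y_seed budget = 52.
This yields shadow prices y_water = 7, y_seed budget = 8.
barley enters the basis when its profit ≥ yᵀa₃ = 7·4 + 8·2 = 44.

44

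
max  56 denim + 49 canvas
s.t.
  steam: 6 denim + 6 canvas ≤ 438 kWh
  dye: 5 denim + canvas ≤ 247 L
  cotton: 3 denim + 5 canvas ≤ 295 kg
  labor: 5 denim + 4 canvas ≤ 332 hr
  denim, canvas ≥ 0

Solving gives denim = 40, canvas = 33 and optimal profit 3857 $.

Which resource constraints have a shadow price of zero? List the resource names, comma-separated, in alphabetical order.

cotton, dye

steam: 438/438 (binding)
dye: 233/247 (slack 14)
cotton: 285/295 (slack 10)
labor: 332/332 (binding)
By complementary slackness, a constraint with positive slack has shadow price 0 → cotton, dye.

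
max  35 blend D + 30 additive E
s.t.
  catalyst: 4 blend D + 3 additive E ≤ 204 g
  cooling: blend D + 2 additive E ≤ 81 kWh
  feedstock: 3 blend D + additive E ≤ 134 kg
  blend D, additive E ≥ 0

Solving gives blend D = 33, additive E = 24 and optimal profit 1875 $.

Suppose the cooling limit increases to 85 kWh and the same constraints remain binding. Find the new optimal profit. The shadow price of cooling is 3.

Δb = 4, so new z* = 1875 + (3)·(4) = 1875 + 12 = 1887.

1887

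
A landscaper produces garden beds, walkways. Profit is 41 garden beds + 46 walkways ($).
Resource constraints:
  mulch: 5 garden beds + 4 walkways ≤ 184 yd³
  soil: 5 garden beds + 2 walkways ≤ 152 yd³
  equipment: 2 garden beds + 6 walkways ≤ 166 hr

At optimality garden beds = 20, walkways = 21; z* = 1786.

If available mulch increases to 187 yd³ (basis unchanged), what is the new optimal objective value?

1807

At the optimum: mulch uses 184 of 184 (binding); soil uses 142 of 152 (slack = 10); equipment uses 166 of 166 (binding).
Since soil is not tight, its dual is 0.
Dual feasibility on the basic columns requires 5·y_mulch + 2·y_equipment = 41, 4·y_mulch + 6·y_equipment = 46.
Solving: y_mulch = 7, y_equipment = 3.
Δz = y_mulch·Δb = 7 × (3) = 21, so new z* = 1786 + 21 = 1807.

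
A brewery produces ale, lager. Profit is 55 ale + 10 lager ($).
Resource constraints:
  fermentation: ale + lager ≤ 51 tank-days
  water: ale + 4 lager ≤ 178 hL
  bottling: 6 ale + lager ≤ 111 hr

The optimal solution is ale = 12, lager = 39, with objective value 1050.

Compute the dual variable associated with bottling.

Check each constraint at x*: fermentation 51/51 (tight); water 168/178 (slack 10); bottling 111/111 (tight).
By complementary slackness, y = 0 for the non-binding constraint.
Dual feasibility on the basic columns requires 1·y_fermentation + 6·y_bottling = 55, 1·y_fermentation + 1·y_bottling = 10.
→ y_fermentation = 1 and y_bottling = 9.
Shadow price of bottling = 9.

9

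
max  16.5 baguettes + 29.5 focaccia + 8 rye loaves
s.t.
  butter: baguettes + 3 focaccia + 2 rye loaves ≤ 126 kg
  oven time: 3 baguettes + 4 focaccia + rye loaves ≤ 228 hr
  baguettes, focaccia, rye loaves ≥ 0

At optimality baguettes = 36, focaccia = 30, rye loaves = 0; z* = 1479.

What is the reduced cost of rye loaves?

-5

Both butter and oven time are binding at x*.
The binding rows give the dual system: 1·y_butter + 3·y_oven time = 16.5 and 3·y_butter + 4·y_oven time = 29.5.
→ y_butter = 4.5 and y_oven time = 4.
Reduced cost of rye loaves: c₃ − yᵀa₃ = 8 − (4.5·2 + 4·1) = 8 − 13 = -5.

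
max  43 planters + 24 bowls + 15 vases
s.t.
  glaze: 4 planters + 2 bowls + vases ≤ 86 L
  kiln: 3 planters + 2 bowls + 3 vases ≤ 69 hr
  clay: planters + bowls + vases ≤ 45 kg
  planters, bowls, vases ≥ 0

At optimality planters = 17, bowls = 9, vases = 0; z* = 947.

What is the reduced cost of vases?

At the optimum: glaze uses 86 of 86 (binding); kiln uses 69 of 69 (binding); clay uses 26 of 45 (slack = 19).
Slack constraints have shadow price 0 (complementary slackness).
From A_Bᵀ y = c: 4·y_glaze + 3·y_kiln = 43; 2·y_glaze + 2·y_kiln = 24.
Solving: y_glaze = 7, y_kiln = 5.
Reduced cost of vases: c₃ − yᵀa₃ = 15 − (7·1 + 5·3) = 15 − 22 = -7.

-7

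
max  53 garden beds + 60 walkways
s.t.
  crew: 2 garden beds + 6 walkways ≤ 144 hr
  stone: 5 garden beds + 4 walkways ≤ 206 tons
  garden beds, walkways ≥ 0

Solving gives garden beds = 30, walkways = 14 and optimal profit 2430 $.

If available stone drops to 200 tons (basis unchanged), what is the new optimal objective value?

2376

Check each constraint at x*: crew 144/144 (tight); stone 206/206 (tight).
From A_Bᵀ y = c: 2·y_crew + 5·y_stone = 53; 6·y_crew + 4·y_stone = 60.
→ y_crew = 4 and y_stone = 9.
Δz = y_stone·Δb = 9 × (-6) = -54, so new z* = 2430 − 54 = 2376.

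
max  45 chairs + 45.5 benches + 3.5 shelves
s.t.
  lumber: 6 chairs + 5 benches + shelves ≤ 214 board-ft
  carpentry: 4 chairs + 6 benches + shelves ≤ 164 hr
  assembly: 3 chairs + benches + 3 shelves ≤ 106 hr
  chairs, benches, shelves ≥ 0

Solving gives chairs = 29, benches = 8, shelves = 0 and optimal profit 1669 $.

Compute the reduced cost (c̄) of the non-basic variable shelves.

At the optimum: lumber uses 214 of 214 (binding); carpentry uses 164 of 164 (binding); assembly uses 95 of 106 (slack = 11).
By complementary slackness, y = 0 for the non-binding constraint.
From A_Bᵀ y = c: 6·y_lumber + 4·y_carpentry = 45; 5·y_lumber + 6·y_carpentry = 45.5.
This yields shadow prices y_lumber = 5.5, y_carpentry = 3.
Reduced cost of shelves: c₃ − yᵀa₃ = 3.5 − (5.5·1 + 3·1) = 3.5 − 8.5 = -5.

-5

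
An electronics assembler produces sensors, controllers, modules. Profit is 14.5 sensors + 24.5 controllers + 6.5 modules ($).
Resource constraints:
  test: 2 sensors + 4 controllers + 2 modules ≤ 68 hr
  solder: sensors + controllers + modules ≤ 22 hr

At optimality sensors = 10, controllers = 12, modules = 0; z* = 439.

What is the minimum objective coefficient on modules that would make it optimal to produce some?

Check each constraint at x*: test 68/68 (tight); solder 22/22 (tight).
Dual feasibility on the basic columns requires 2·y_test + 1·y_solder = 14.5, 4·y_test + 1·y_solder = 24.5.
Solving: y_test = 5, y_solder = 4.5.
modules enters the basis when its profit ≥ yᵀa₃ = 5·2 + 4.5·1 = 14.5.

14.5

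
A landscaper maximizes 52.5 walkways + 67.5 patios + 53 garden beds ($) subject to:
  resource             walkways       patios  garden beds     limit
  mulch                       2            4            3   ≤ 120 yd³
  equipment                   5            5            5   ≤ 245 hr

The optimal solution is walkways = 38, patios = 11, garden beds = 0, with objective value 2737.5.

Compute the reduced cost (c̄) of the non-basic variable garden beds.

At the optimum: mulch uses 120 of 120 (binding); equipment uses 245 of 245 (binding).
Dual feasibility on the basic columns requires 2·y_mulch + 5·y_equipment = 52.5, 4·y_mulch + 5·y_equipment = 67.5.
This yields shadow prices y_mulch = 7.5, y_equipment = 7.5.
Reduced cost of garden beds: c₃ − yᵀa₃ = 53 − (7.5·3 + 7.5·5) = 53 − 60 = -7.

-7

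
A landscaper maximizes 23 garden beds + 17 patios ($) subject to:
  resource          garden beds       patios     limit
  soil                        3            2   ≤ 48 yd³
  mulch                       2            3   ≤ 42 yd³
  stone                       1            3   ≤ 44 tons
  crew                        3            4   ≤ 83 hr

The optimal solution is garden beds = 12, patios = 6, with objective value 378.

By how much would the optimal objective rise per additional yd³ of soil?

At the optimum: soil uses 48 of 48 (binding); mulch uses 42 of 42 (binding); stone uses 30 of 44 (slack = 14); crew uses 60 of 83 (slack = 23).
Since stone, crew are not tight, their duals are 0.
From A_Bᵀ y = c: 3·y_soil + 2·y_mulch = 23; 2·y_soil + 3·y_mulch = 17.
→ y_soil = 7 and y_mulch = 1.
Shadow price of soil = 7.

7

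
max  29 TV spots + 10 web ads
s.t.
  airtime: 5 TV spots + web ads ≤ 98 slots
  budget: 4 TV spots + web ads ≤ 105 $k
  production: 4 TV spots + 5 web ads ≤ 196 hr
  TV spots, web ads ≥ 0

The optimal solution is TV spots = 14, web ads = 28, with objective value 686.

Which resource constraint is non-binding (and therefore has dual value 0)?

budget

airtime: 98/98 (binding)
budget: 84/105 (slack 21)
production: 196/196 (binding)
By complementary slackness, a constraint with positive slack has shadow price 0 → budget.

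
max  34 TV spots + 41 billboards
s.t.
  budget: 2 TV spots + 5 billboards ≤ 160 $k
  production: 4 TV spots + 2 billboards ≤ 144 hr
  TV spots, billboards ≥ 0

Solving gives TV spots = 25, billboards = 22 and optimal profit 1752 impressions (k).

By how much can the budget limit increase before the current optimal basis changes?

Binding constraints: budget, production. The basis is B = [[2,5],[4,2]] with det -16.
Per unit increase in budget, x* moves by d = (-0.125, 0.25).
The basis stays optimal until TV spots reaches 0; allowable increase = 200 $k.

200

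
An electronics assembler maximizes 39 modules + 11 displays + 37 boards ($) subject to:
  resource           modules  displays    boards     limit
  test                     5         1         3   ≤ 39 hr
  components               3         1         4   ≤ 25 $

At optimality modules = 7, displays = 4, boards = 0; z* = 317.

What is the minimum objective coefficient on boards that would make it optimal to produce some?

Check each constraint at x*: test 39/39 (tight); components 25/25 (tight).
The binding rows give the dual system: 5·y_test + 3·y_components = 39 and 1·y_test + 1·y_components = 11.
This yields shadow prices y_test = 3, y_components = 8.
boards enters the basis when its profit ≥ yᵀa₃ = 3·3 + 8·4 = 41.

41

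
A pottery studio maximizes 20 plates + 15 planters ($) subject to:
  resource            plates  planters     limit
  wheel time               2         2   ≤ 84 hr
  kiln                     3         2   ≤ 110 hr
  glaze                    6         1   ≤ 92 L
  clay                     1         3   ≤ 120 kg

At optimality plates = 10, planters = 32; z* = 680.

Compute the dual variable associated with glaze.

Binding: wheel time and glaze. Non-binding: kiln (16 unused), clay (14 unused).
Since kiln, clay are not tight, their duals are 0.
The binding rows give the dual system: 2·y_wheel time + 6·y_glaze = 20 and 2·y_wheel time + 1·y_glaze = 15.
Solving: y_wheel time = 7, y_glaze = 1.
Shadow price of glaze = 1.

1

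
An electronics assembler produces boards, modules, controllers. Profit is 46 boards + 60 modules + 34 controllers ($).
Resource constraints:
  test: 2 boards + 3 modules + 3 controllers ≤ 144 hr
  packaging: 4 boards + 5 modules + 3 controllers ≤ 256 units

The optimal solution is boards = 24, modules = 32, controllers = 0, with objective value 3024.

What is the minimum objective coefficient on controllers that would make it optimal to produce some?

Check each constraint at x*: test 144/144 (tight); packaging 256/256 (tight).
The binding rows give the dual system: 2·y_test + 4·y_packaging = 46 and 3·y_test + 5·y_packaging = 60.
This yields shadow prices y_test = 5, y_packaging = 9.
controllers enters the basis when its profit ≥ yᵀa₃ = 5·3 + 9·3 = 42.

42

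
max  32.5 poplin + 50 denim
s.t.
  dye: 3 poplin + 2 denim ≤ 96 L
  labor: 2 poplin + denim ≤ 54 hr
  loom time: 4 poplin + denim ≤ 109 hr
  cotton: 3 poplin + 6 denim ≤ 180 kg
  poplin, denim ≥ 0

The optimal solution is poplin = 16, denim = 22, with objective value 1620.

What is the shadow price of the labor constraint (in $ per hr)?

5

At the optimum: dye uses 92 of 96 (slack = 4); labor uses 54 of 54 (binding); loom time uses 86 of 109 (slack = 23); cotton uses 180 of 180 (binding).
By complementary slackness, y = 0 for the non-binding constraints.
The binding rows give the dual system: 2·y_labor + 3·y_cotton = 32.5 and 1·y_labor + 6·y_cotton = 50.
→ y_labor = 5 and y_cotton = 7.5.
Shadow price of labor = 5.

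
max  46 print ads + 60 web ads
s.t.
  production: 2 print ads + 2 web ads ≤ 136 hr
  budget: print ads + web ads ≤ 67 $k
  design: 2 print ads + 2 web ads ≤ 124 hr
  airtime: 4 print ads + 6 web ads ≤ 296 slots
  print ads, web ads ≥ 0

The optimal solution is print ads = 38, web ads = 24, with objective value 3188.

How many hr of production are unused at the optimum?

12

production used = 2·38 + 2·24 = 124; slack = 136 − 124 = 12.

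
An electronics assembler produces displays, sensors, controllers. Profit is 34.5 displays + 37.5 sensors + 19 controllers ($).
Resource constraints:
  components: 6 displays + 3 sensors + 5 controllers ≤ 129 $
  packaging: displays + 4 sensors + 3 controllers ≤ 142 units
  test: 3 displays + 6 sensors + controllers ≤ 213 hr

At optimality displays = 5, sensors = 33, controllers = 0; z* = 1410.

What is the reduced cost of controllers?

-3

At the optimum: components uses 129 of 129 (binding); packaging uses 137 of 142 (slack = 5); test uses 213 of 213 (binding).
Slack constraints have shadow price 0 (complementary slackness).
The binding rows give the dual system: 6·y_components + 3·y_test = 34.5 and 3·y_components + 6·y_test = 37.5.
→ y_components = 3.5 and y_test = 4.5.
Reduced cost of controllers: c₃ − yᵀa₃ = 19 − (3.5·5 + 4.5·1) = 19 − 22 = -3.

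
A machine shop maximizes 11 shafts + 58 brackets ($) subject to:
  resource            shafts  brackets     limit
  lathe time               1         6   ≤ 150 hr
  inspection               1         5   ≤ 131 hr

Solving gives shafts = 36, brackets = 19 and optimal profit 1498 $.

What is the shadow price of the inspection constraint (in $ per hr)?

At the optimum: lathe time uses 150 of 150 (binding); inspection uses 131 of 131 (binding).
Dual feasibility on the basic columns requires 1·y_lathe time + 1·y_inspection = 11, 6·y_lathe time + 5·y_inspection = 58.
→ y_lathe time = 3 and y_inspection = 8.
Shadow price of inspection = 8.

8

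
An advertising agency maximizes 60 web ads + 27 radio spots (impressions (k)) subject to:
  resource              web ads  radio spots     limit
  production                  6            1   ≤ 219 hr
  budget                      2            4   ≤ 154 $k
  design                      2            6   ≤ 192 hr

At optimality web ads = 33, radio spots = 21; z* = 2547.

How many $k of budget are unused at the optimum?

budget used = 2·33 + 4·21 = 150; slack = 154 − 150 = 4.

4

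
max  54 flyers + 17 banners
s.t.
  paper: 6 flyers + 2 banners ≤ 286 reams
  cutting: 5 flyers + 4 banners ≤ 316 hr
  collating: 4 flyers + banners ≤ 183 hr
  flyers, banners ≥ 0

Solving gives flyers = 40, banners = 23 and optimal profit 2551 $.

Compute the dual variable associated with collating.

At the optimum: paper uses 286 of 286 (binding); cutting uses 292 of 316 (slack = 24); collating uses 183 of 183 (binding).
By complementary slackness, y = 0 for the non-binding constraint.
Dual feasibility on the basic columns requires 6·y_paper + 4·y_collating = 54, 2·y_paper + 1·y_collating = 17.
This yields shadow prices y_paper = 7, y_collating = 3.
Shadow price of collating = 3.

3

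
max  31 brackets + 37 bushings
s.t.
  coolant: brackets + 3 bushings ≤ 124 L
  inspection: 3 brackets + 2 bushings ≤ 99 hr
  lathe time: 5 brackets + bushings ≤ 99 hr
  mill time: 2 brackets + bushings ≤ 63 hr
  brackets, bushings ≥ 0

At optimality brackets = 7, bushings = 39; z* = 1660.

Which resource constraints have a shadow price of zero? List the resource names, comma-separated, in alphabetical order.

coolant: 124/124 (binding)
inspection: 99/99 (binding)
lathe time: 74/99 (slack 25)
mill time: 53/63 (slack 10)
By complementary slackness, a constraint with positive slack has shadow price 0 → lathe time, mill time.

lathe time, mill time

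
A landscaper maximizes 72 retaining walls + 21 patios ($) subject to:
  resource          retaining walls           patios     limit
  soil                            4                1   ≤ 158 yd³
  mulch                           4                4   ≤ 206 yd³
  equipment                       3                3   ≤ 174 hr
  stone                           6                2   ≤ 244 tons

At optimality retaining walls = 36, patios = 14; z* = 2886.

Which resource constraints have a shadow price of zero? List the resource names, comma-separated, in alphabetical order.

soil: 158/158 (binding)
mulch: 200/206 (slack 6)
equipment: 150/174 (slack 24)
stone: 244/244 (binding)
By complementary slackness, a constraint with positive slack has shadow price 0 → equipment, mulch.

equipment, mulch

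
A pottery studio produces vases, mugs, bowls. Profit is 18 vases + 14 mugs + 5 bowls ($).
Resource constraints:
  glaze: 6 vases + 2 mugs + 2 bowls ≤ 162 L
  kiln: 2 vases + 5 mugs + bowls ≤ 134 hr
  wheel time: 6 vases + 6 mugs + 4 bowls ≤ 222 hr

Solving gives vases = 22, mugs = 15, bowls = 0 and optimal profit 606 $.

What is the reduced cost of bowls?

Binding: glaze and wheel time. Non-binding: kiln (15 unused).
Slack constraints have shadow price 0 (complementary slackness).
From A_Bᵀ y = c: 6·y_glaze + 6·y_wheel time = 18; 2·y_glaze + 6·y_wheel time = 14.
This yields shadow prices y_glaze = 1, y_wheel time = 2.
Reduced cost of bowls: c₃ − yᵀa₃ = 5 − (1·2 + 2·4) = 5 − 10 = -5.

-5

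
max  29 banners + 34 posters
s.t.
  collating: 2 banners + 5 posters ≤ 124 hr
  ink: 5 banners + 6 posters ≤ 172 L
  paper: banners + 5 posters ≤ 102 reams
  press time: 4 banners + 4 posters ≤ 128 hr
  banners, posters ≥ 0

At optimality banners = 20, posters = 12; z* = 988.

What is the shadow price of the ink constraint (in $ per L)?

5

At the optimum: collating uses 100 of 124 (slack = 24); ink uses 172 of 172 (binding); paper uses 80 of 102 (slack = 22); press time uses 128 of 128 (binding).
Since collating, paper are not tight, their duals are 0.
Dual feasibility on the basic columns requires 5·y_ink + 4·y_press time = 29, 6·y_ink + 4·y_press time = 34.
→ y_ink = 5 and y_press time = 1.
Shadow price of ink = 5.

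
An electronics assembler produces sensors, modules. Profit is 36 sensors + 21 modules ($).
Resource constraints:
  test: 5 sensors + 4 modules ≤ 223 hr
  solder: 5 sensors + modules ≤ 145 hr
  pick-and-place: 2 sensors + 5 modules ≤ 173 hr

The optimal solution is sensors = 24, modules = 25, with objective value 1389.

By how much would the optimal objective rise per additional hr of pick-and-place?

3

Binding: solder and pick-and-place. Non-binding: test (3 unused).
Since test is not tight, its dual is 0.
Dual feasibility on the basic columns requires 5·y_solder + 2·y_pick-and-place = 36, 1·y_solder + 5·y_pick-and-place = 21.
→ y_solder = 6 and y_pick-and-place = 3.
Shadow price of pick-and-place = 3.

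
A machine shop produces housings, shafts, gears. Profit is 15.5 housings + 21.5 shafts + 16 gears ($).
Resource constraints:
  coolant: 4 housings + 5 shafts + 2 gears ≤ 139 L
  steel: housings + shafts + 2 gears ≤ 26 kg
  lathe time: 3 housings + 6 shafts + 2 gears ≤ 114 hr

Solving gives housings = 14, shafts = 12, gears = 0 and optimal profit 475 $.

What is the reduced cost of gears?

Binding: steel and lathe time. Non-binding: coolant (23 unused).
Since coolant is not tight, its dual is 0.
The binding rows give the dual system: 1·y_steel + 3·y_lathe time = 15.5 and 1·y_steel + 6·y_lathe time = 21.5.
→ y_steel = 9.5 and y_lathe time = 2.
Reduced cost of gears: c₃ − yᵀa₃ = 16 − (9.5·2 + 2·2) = 16 − 23 = -7.

-7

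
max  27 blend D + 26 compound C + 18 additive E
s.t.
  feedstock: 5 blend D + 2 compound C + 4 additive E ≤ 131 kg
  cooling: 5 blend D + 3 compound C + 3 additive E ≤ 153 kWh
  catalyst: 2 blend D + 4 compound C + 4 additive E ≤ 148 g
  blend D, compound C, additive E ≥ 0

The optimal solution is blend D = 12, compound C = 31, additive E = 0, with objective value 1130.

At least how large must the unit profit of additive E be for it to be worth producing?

26

At the optimum: feedstock uses 122 of 131 (slack = 9); cooling uses 153 of 153 (binding); catalyst uses 148 of 148 (binding).
By complementary slackness, y = 0 for the non-binding constraint.
Dual feasibility on the basic columns requires 5·y_cooling + 2·y_catalyst = 27, 3·y_cooling + 4·y_catalyst = 26.
Solving: y_cooling = 4, y_catalyst = 3.5.
additive E enters the basis when its profit ≥ yᵀa₃ = 4·3 + 3.5·4 = 26.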